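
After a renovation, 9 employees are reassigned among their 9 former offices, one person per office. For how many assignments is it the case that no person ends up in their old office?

133496

!9 is the nearest integer to 9!/e.
9! = 362880, and 362880/e ≈ 133496.09, so !9 = 133496.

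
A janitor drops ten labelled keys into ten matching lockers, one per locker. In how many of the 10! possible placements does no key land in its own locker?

1334961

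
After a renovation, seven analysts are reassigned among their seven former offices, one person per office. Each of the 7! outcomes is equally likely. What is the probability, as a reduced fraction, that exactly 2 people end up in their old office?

Favorable outcomes: C(7,2)·!5 = 21·44 = 924.
Total outcomes: 7! = 5040.
Probability = 924/5040 = 11/60.

11/60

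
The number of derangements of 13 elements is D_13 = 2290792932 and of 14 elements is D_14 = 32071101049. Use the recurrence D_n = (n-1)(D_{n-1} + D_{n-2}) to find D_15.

D_15 = (15-1)·(D_14 + D_13) = 14·(32071101049 + 2290792932) = 14·34361893981 = 481066515734.

481066515734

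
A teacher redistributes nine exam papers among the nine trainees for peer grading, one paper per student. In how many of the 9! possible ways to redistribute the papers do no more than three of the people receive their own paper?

# with exactly i fixed is C(9,i)·!(9-i); sum over i=0..3:
  i=0: C(9,0)·!9 = 1·133496 = 133496
  i=1: C(9,1)·!8 = 9·14833 = 133497
  i=2: C(9,2)·!7 = 36·1854 = 66744
  i=3: C(9,3)·!6 = 84·265 = 22260
Total = 355997.

355997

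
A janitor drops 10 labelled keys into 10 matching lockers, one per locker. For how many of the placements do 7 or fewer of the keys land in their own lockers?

3628754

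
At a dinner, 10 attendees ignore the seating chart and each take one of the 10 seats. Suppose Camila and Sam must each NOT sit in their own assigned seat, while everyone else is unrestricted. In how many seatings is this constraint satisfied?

2943360

Let A_j be the event that the j-th constrained one is fixed. By inclusion-exclusion over the 2 events:
Σ_{j=0}^{2} (-1)^j C(2,j)(10-j)!
= C(2,0)·10! - C(2,1)·9! + C(2,2)·8!
= 3628800 - 725760 + 40320
= 2943360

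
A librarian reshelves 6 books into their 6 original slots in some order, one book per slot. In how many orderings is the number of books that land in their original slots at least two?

Sum C(6,i)·!(6-i) for i = 2..6:
  i=2: C(6,2)·!4 = 15·9 = 135
  i=3: C(6,3)·!3 = 20·2 = 40
  i=4: C(6,4)·!2 = 15·1 = 15
  i=5: C(6,5)·!1 = 6·0 = 0
  i=6: C(6,6)·!0 = 1·1 = 1
Total = 191.

191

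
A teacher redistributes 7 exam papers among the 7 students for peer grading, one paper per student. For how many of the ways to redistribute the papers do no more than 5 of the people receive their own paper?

5039

# with exactly i fixed is C(7,i)·!(7-i); sum over i=0..5:
  i=0: C(7,0)·!7 = 1·1854 = 1854
  i=1: C(7,1)·!6 = 7·265 = 1855
  i=2: C(7,2)·!5 = 21·44 = 924
  i=3: C(7,3)·!4 = 35·9 = 315
  i=4: C(7,4)·!3 = 35·2 = 70
  i=5: C(7,5)·!2 = 21·1 = 21
Total = 5039.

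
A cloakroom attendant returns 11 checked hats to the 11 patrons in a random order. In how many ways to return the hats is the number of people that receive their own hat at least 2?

10547659

Sum C(11,i)·!(11-i) for i = 2..11:
  i=2: C(11,2)·!9 = 55·133496 = 7342280
  i=3: C(11,3)·!8 = 165·14833 = 2447445
  i=4: C(11,4)·!7 = 330·1854 = 611820
  i=5: C(11,5)·!6 = 462·265 = 122430
  i=6: C(11,6)·!5 = 462·44 = 20328
  i=7: C(11,7)·!4 = 330·9 = 2970
  i=8: C(11,8)·!3 = 165·2 = 330
  i=9: C(11,9)·!2 = 55·1 = 55
  i=10: C(11,10)·!1 = 11·0 = 0
  i=11: C(11,11)·!0 = 1·1 = 1
Total = 10547659.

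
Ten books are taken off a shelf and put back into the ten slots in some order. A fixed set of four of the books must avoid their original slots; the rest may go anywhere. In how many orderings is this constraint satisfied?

2399760

Let A_j be the event that the j-th constrained one is fixed. By inclusion-exclusion over the 4 events:
Σ_{j=0}^{4} (-1)^j C(4,j)(10-j)!
= C(4,0)·10! - C(4,1)·9! + C(4,2)·8! - C(4,3)·7! + C(4,4)·6!
= 3628800 - 1451520 + 241920 - 20160 + 720
= 2399760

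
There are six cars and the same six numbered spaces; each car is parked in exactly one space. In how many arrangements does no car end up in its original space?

265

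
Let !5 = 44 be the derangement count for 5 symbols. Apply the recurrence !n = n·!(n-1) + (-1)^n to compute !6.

265

!6 = 6·44 + 1 = 265.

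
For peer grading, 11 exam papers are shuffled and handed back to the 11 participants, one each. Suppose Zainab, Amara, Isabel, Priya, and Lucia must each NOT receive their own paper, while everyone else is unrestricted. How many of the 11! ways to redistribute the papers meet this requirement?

25022880

Inclusion-exclusion on the 5 forbidden self-matches:
Σ_{j=0}^{5} (-1)^j C(5,j)(11-j)!
= C(5,0)·11! - C(5,1)·10! + C(5,2)·9! - C(5,3)·8! + C(5,4)·7! - C(5,5)·6!
= 39916800 - 18144000 + 3628800 - 403200 + 25200 - 720
= 25022880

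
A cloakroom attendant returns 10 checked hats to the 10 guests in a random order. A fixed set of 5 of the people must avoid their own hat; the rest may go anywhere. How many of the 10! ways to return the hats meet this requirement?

2170680

Inclusion-exclusion on the 5 forbidden self-matches:
Σ_{j=0}^{5} (-1)^j C(5,j)(10-j)!
= C(5,0)·10! - C(5,1)·9! + C(5,2)·8! - C(5,3)·7! + C(5,4)·6! - C(5,5)·5!
= 3628800 - 1814400 + 403200 - 50400 + 3600 - 120
= 2170680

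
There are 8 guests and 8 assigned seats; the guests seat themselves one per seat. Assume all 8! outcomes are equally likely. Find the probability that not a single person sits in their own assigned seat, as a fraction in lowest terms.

Favorable outcomes: !8 = 14833.
Total outcomes: 8! = 40320.
Probability = 14833/40320 = 2119/5760.

2119/5760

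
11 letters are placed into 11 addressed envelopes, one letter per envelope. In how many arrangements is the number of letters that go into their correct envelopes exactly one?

Choose which one of the 11 is fixed: C(11,1) = 11.
The other 10 form a derangement: !10 = 1334961.
Total: 11 × 1334961 = 14684571.

14684571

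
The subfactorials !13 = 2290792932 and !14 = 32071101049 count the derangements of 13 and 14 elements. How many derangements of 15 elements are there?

481066515734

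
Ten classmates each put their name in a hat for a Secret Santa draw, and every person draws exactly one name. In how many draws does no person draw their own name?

Use !n = n·!(n-1) + (-1)^n.
!10 = 10·133496 + 1 = 1334961

1334961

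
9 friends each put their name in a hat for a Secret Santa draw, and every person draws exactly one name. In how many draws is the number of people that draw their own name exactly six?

168

Pick the 6 fixed positions: C(9,6) = 84 ways.
The other 3 form a derangement: !3 = 2.
Total: 84 × 2 = 168.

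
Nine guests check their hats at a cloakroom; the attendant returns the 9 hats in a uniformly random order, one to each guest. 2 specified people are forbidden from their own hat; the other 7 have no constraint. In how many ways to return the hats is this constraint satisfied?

287280

Let A_j be the event that the j-th constrained one is fixed. By inclusion-exclusion over the 2 events:
Σ_{j=0}^{2} (-1)^j C(2,j)(9-j)!
= C(2,0)·9! - C(2,1)·8! + C(2,2)·7!
= 362880 - 80640 + 5040
= 287280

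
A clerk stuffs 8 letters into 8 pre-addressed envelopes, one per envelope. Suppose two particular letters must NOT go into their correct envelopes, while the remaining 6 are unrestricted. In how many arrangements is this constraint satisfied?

Let A_j be the event that the j-th constrained one is fixed. By inclusion-exclusion over the 2 events:
Σ_{j=0}^{2} (-1)^j C(2,j)(8-j)!
= C(2,0)·8! - C(2,1)·7! + C(2,2)·6!
= 40320 - 10080 + 720
= 30960

30960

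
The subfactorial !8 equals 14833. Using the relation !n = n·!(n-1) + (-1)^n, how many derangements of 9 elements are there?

133496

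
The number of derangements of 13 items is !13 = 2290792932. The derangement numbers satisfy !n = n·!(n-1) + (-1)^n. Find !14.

32071101049

!14 = 14·2290792932 + 1 = 32071101049.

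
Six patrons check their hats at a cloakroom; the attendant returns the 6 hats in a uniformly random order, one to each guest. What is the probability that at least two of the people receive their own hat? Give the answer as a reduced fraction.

191/720

Favorable outcomes: Σ_{i≥2} C(6,i)·!(6-i) = 15·9 + 20·2 + 15·1 + 6·0 + 1·1 = 191.
Total outcomes: 6! = 720.
Probability = 191/720 = 191/720.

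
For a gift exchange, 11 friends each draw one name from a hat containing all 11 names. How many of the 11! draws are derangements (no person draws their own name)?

14684570

Recurrence: !11 = 11·!10 + (-1)^11.
!11 = 11·1334961 - 1 = 14684570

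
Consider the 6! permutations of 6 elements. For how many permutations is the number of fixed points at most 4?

719

# with exactly i fixed is C(6,i)·!(6-i); sum over i=0..4:
  i=0: C(6,0)·!6 = 1·265 = 265
  i=1: C(6,1)·!5 = 6·44 = 264
  i=2: C(6,2)·!4 = 15·9 = 135
  i=3: C(6,3)·!3 = 20·2 = 40
  i=4: C(6,4)·!2 = 15·1 = 15
Total = 719.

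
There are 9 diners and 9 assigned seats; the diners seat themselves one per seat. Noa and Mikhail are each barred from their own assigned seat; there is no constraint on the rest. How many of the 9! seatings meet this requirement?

287280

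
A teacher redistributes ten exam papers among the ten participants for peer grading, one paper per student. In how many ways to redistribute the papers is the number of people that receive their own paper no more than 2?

3337406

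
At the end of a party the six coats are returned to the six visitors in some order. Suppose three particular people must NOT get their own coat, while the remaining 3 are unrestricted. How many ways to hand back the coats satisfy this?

426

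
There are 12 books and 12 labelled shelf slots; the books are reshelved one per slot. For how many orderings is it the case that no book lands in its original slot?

176214841

The number of derangements of 12 is !12 = Σ_{k=0}^{12} (-1)^k·12!/k!
= 12! - 12!/1! + 12!/2! - 12!/3! + 12!/4! - 12!/5! + 12!/6! - 12!/7! + 12!/8! - 12!/9! + 12!/10! - 12!/11! + 12!/12!
= 479001600 - 479001600 + 239500800 - 79833600 + 19958400 - 3991680 + 665280 - 95040 + 11880 - 1320 + 132 - 12 + 1
= 176214841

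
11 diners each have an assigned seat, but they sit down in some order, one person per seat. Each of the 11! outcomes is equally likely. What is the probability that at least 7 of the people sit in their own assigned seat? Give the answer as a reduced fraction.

Favorable outcomes: Σ_{i≥7} C(11,i)·!(11-i) = 330·9 + 165·2 + 55·1 + 11·0 + 1·1 = 3356.
Total outcomes: 11! = 39916800.
Probability = 3356/39916800 = 839/9979200.

839/9979200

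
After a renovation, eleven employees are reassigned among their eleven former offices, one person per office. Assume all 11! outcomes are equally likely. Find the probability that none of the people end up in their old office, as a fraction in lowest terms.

Favorable outcomes: !11 = 14684570.
Total outcomes: 11! = 39916800.
Probability = 14684570/39916800 = 1468457/3991680.

1468457/3991680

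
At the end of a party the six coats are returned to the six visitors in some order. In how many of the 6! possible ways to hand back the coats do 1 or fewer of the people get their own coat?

529

Sum C(6,i)·!(6-i) for i = 0..1:
  i=0: C(6,0)·!6 = 1·265 = 265
  i=1: C(6,1)·!5 = 6·44 = 264
Total = 529.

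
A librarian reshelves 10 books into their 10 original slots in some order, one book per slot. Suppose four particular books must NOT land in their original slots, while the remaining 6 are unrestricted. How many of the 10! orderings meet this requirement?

2399760

Inclusion-exclusion on the 4 forbidden self-matches:
Σ_{j=0}^{4} (-1)^j C(4,j)(10-j)!
= C(4,0)·10! - C(4,1)·9! + C(4,2)·8! - C(4,3)·7! + C(4,4)·6!
= 3628800 - 1451520 + 241920 - 20160 + 720
= 2399760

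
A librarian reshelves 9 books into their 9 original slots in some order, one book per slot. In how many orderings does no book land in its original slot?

133496

!9 is the nearest integer to 9!/e.
9! = 362880, and 362880/e ≈ 133496.09, so !9 = 133496.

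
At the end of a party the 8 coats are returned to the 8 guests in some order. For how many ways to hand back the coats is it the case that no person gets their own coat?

14833

!8 is the nearest integer to 8!/e.
8! = 40320, and 40320/e ≈ 14832.90, so !8 = 14833.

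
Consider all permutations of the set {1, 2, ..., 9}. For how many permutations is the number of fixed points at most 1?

Sum C(9,i)·!(9-i) for i = 0..1:
  i=0: C(9,0)·!9 = 1·133496 = 133496
  i=1: C(9,1)·!8 = 9·14833 = 133497
Total = 266993.

266993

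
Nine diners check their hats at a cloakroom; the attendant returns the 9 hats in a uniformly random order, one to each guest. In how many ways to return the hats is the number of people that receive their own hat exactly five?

1134

Pick the 5 fixed positions: C(9,5) = 126 ways.
The other 4 form a derangement: !4 = 9.
Total: 126 × 9 = 1134.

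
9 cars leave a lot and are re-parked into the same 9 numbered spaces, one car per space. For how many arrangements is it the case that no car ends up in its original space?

Use !n = (n-1)(!(n-1) + !(n-2)).
!9 = 8·(14833 + 1854) = 8·16687 = 133496

133496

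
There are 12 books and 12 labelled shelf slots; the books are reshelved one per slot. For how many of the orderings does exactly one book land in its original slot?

176214840

Choose which one of the 12 is fixed: C(12,1) = 12.
The other 11 form a derangement: !11 = 14684570.
Total: 12 × 14684570 = 176214840.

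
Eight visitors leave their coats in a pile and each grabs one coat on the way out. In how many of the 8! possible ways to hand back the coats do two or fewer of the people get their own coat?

37085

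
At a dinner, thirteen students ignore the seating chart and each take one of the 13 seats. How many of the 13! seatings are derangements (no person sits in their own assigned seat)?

!13 is the nearest integer to 13!/e.
13! = 6227020800, and 6227020800/e ≈ 2290792932.07, so !13 = 2290792932.

2290792932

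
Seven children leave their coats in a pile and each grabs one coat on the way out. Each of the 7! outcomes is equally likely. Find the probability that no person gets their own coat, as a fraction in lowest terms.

103/280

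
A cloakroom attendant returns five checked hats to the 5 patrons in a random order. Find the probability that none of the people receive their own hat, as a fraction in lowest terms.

11/30

Favorable outcomes: !5 = 44.
Total outcomes: 5! = 120.
Probability = 44/120 = 11/30.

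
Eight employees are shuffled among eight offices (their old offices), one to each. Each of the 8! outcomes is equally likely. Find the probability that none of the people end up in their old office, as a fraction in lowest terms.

2119/5760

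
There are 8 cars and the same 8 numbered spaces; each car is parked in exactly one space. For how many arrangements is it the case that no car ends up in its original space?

14833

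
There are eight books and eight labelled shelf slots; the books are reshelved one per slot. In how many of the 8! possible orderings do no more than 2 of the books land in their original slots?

37085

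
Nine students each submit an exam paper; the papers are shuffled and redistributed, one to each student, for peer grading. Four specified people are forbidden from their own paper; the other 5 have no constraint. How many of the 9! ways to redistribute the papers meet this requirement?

Inclusion-exclusion on the 4 forbidden self-matches:
Σ_{j=0}^{4} (-1)^j C(4,j)(9-j)!
= C(4,0)·9! - C(4,1)·8! + C(4,2)·7! - C(4,3)·6! + C(4,4)·5!
= 362880 - 161280 + 30240 - 2880 + 120
= 229080

229080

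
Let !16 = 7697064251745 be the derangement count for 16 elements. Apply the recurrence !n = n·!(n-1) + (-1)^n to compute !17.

130850092279664

!17 = 17·7697064251745 - 1 = 130850092279664.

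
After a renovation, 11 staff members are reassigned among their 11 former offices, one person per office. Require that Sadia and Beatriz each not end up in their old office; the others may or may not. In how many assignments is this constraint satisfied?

33022080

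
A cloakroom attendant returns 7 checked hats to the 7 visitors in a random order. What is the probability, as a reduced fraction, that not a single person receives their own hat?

103/280

Favorable outcomes: !7 = 1854.
Total outcomes: 7! = 5040.
Probability = 1854/5040 = 103/280.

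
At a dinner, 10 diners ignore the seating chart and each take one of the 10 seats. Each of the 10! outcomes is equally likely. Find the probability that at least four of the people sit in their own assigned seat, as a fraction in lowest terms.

Favorable outcomes: Σ_{i≥4} C(10,i)·!(10-i) = 210·265 + 252·44 + 210·9 + 120·2 + 45·1 + 10·0 + 1·1 = 68914.
Total outcomes: 10! = 3628800.
Probability = 68914/3628800 = 34457/1814400.

34457/1814400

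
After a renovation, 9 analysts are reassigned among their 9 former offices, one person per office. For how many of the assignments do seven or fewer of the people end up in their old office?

# with exactly i fixed is C(9,i)·!(9-i); sum over i=0..7:
  i=0: C(9,0)·!9 = 1·133496 = 133496
  i=1: C(9,1)·!8 = 9·14833 = 133497
  i=2: C(9,2)·!7 = 36·1854 = 66744
  i=3: C(9,3)·!6 = 84·265 = 22260
  i=4: C(9,4)·!5 = 126·44 = 5544
  i=5: C(9,5)·!4 = 126·9 = 1134
  i=6: C(9,6)·!3 = 84·2 = 168
  i=7: C(9,7)·!2 = 36·1 = 36
Total = 362879.

362879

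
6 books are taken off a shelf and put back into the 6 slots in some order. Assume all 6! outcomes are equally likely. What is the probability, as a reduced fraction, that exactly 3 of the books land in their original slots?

1/18

Favorable outcomes: C(6,3)·!3 = 20·2 = 40.
Total outcomes: 6! = 720.
Probability = 40/720 = 1/18.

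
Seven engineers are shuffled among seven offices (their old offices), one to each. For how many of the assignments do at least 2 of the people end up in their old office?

1331

# with exactly i fixed is C(7,i)·!(7-i); sum over i=2..7:
  i=2: C(7,2)·!5 = 21·44 = 924
  i=3: C(7,3)·!4 = 35·9 = 315
  i=4: C(7,4)·!3 = 35·2 = 70
  i=5: C(7,5)·!2 = 21·1 = 21
  i=6: C(7,6)·!1 = 7·0 = 0
  i=7: C(7,7)·!0 = 1·1 = 1
Total = 1331.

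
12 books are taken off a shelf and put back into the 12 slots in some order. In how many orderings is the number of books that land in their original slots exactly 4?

7342335

Choose which 4 of the 12 are fixed: C(12,4) = 495.
The remaining 8 must be deranged: !8 = 14833.
Total: 495 × 14833 = 7342335.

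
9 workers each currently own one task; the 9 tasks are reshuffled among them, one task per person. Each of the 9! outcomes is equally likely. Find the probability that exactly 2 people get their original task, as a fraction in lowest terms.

103/560

Favorable outcomes: C(9,2)·!7 = 36·1854 = 66744.
Total outcomes: 9! = 362880.
Probability = 66744/362880 = 103/560.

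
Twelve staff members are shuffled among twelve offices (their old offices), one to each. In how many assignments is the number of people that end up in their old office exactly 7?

34848

Choose which 7 of the 12 are fixed: C(12,7) = 792.
The remaining 5 must be deranged: !5 = 44.
Total: 792 × 44 = 34848.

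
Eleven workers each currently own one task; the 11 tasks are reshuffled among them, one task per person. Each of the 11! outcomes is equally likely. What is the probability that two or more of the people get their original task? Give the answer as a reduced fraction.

Favorable outcomes: Σ_{i≥2} C(11,i)·!(11-i) = 55·133496 + 165·14833 + 330·1854 + 462·265 + 462·44 + 330·9 + 165·2 + 55·1 + 11·0 + 1·1 = 10547659.
Total outcomes: 11! = 39916800.
Probability = 10547659/39916800 = 10547659/39916800.

10547659/39916800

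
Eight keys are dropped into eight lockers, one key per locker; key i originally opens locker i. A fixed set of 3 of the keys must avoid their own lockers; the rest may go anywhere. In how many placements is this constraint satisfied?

27240

Inclusion-exclusion on the 3 forbidden self-matches:
Σ_{j=0}^{3} (-1)^j C(3,j)(8-j)!
= C(3,0)·8! - C(3,1)·7! + C(3,2)·6! - C(3,3)·5!
= 40320 - 15120 + 2160 - 120
= 27240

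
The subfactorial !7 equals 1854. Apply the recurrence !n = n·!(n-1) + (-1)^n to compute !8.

!8 = 8·1854 + 1 = 14833.

14833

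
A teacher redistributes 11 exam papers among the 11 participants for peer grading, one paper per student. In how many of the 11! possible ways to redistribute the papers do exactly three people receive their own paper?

2447445

Choose which 3 of the 11 are fixed: C(11,3) = 165.
The remaining 8 must be deranged: !8 = 14833.
Total: 165 × 14833 = 2447445.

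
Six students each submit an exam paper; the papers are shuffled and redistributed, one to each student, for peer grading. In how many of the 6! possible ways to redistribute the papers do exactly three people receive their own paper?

40

Choose which 3 of the 6 are fixed: C(6,3) = 20.
The remaining 3 must be deranged: !3 = 2.
Total: 20 × 2 = 40.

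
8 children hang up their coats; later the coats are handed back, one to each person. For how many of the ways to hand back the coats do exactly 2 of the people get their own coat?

Pick the 2 fixed positions: C(8,2) = 28 ways.
The remaining 6 must be deranged: !6 = 265.
Total: 28 × 265 = 7420.

7420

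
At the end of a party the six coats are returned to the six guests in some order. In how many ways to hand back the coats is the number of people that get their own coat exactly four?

15

Choose which 4 of the 6 are fixed: C(6,4) = 15.
The other 2 form a derangement: !2 = 1.
Total: 15 × 1 = 15.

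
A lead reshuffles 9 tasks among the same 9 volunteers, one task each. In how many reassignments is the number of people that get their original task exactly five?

Pick the 5 fixed positions: C(9,5) = 126 ways.
The remaining 4 must be deranged: !4 = 9.
Total: 126 × 9 = 1134.

1134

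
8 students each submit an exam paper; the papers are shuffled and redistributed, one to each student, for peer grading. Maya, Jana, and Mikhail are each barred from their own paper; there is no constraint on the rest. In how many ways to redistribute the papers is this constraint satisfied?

27240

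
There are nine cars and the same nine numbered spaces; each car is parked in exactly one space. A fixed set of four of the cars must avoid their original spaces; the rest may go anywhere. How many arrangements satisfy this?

229080

Inclusion-exclusion on the 4 forbidden self-matches:
Σ_{j=0}^{4} (-1)^j C(4,j)(9-j)!
= C(4,0)·9! - C(4,1)·8! + C(4,2)·7! - C(4,3)·6! + C(4,4)·5!
= 362880 - 161280 + 30240 - 2880 + 120
= 229080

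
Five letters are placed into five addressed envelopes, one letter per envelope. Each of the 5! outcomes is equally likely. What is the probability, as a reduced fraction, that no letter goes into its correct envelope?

Favorable outcomes: !5 = 44.
Total outcomes: 5! = 120.
Probability = 44/120 = 11/30.

11/30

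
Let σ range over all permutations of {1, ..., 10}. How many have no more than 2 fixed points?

# with exactly i fixed is C(10,i)·!(10-i); sum over i=0..2:
  i=0: C(10,0)·!10 = 1·1334961 = 1334961
  i=1: C(10,1)·!9 = 10·133496 = 1334960
  i=2: C(10,2)·!8 = 45·14833 = 667485
Total = 3337406.

3337406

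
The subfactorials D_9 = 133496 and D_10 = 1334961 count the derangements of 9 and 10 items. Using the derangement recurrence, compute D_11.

D_11 = (11-1)·(D_10 + D_9) = 10·(1334961 + 133496) = 10·1468457 = 14684570.

14684570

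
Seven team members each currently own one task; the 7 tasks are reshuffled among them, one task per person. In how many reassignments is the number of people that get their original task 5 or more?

# with exactly i fixed is C(7,i)·!(7-i); sum over i=5..7:
  i=5: C(7,5)·!2 = 21·1 = 21
  i=6: C(7,6)·!1 = 7·0 = 0
  i=7: C(7,7)·!0 = 1·1 = 1
Total = 22.

22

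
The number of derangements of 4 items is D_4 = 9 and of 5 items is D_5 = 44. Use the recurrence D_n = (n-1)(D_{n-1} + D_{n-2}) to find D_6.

265

D_6 = (6-1)·(D_5 + D_4) = 5·(44 + 9) = 5·53 = 265.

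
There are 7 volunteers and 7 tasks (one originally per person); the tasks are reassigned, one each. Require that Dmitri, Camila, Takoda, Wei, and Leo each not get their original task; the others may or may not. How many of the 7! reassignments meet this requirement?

Let A_j be the event that the j-th constrained one is fixed. By inclusion-exclusion over the 5 events:
Σ_{j=0}^{5} (-1)^j C(5,j)(7-j)!
= C(5,0)·7! - C(5,1)·6! + C(5,2)·5! - C(5,3)·4! + C(5,4)·3! - C(5,5)·2!
= 5040 - 3600 + 1200 - 240 + 30 - 2
= 2428

2428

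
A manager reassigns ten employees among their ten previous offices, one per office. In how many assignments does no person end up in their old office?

1334961

The subfactorial !10 = [10!/e] (nearest integer).
10! = 3628800, and 3628800/e ≈ 1334960.92, so !10 = 1334961.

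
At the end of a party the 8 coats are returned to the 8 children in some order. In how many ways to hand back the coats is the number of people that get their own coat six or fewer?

# with exactly i fixed is C(8,i)·!(8-i); sum over i=0..6:
  i=0: C(8,0)·!8 = 1·14833 = 14833
  i=1: C(8,1)·!7 = 8·1854 = 14832
  i=2: C(8,2)·!6 = 28·265 = 7420
  i=3: C(8,3)·!5 = 56·44 = 2464
  i=4: C(8,4)·!4 = 70·9 = 630
  i=5: C(8,5)·!3 = 56·2 = 112
  i=6: C(8,6)·!2 = 28·1 = 28
Total = 40319.

40319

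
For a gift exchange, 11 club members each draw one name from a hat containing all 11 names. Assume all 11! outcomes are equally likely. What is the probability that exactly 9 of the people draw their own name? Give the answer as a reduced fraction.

1/725760

Favorable outcomes: C(11,9)·!2 = 55·1 = 55.
Total outcomes: 11! = 39916800.
Probability = 55/39916800 = 1/725760.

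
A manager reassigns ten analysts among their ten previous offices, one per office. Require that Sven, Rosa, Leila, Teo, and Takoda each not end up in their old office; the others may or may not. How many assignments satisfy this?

2170680

Inclusion-exclusion on the 5 forbidden self-matches:
Σ_{j=0}^{5} (-1)^j C(5,j)(10-j)!
= C(5,0)·10! - C(5,1)·9! + C(5,2)·8! - C(5,3)·7! + C(5,4)·6! - C(5,5)·5!
= 3628800 - 1814400 + 403200 - 50400 + 3600 - 120
= 2170680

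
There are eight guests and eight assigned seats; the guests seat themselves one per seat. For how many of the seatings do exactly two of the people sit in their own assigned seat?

7420

Pick the 2 fixed positions: C(8,2) = 28 ways.
The remaining 6 must be deranged: !6 = 265.
Total: 28 × 265 = 7420.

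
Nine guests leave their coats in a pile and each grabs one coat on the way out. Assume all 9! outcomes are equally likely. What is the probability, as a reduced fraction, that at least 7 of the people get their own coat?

37/362880

Favorable outcomes: Σ_{i≥7} C(9,i)·!(9-i) = 36·1 + 9·0 + 1·1 = 37.
Total outcomes: 9! = 362880.
Probability = 37/362880 = 37/362880.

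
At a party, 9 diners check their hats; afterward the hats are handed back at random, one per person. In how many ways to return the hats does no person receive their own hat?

The subfactorial !9 = [9!/e] (nearest integer).
9! = 362880, and 362880/e ≈ 133496.09, so !9 = 133496.

133496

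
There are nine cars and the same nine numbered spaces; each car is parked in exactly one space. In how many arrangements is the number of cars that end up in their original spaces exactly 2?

66744

Pick the 2 fixed positions: C(9,2) = 36 ways.
The remaining 7 must be deranged: !7 = 1854.
Total: 36 × 1854 = 66744.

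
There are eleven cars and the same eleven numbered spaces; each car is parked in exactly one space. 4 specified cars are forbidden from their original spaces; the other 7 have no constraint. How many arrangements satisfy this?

Let A_j be the event that the j-th constrained one is fixed. By inclusion-exclusion over the 4 events:
Σ_{j=0}^{4} (-1)^j C(4,j)(11-j)!
= C(4,0)·11! - C(4,1)·10! + C(4,2)·9! - C(4,3)·8! + C(4,4)·7!
= 39916800 - 14515200 + 2177280 - 161280 + 5040
= 27422640

27422640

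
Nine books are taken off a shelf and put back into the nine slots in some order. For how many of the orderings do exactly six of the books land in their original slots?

168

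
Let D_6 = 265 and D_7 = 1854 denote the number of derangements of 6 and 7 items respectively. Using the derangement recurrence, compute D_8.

14833

D_8 = (8-1)·(D_7 + D_6) = 7·(1854 + 265) = 7·2119 = 14833.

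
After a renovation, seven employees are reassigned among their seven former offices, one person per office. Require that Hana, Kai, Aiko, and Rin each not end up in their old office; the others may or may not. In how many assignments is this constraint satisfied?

2790

Inclusion-exclusion on the 4 forbidden self-matches:
Σ_{j=0}^{4} (-1)^j C(4,j)(7-j)!
= C(4,0)·7! - C(4,1)·6! + C(4,2)·5! - C(4,3)·4! + C(4,4)·3!
= 5040 - 2880 + 720 - 96 + 6
= 2790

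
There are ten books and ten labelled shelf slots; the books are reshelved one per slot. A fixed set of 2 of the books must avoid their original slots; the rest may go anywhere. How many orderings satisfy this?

2943360

Let A_j be the event that the j-th constrained one is fixed. By inclusion-exclusion over the 2 events:
Σ_{j=0}^{2} (-1)^j C(2,j)(10-j)!
= C(2,0)·10! - C(2,1)·9! + C(2,2)·8!
= 3628800 - 725760 + 40320
= 2943360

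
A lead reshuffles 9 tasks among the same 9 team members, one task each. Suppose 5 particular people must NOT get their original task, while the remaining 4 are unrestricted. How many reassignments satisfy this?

205056

Let A_j be the event that the j-th constrained one is fixed. By inclusion-exclusion over the 5 events:
Σ_{j=0}^{5} (-1)^j C(5,j)(9-j)!
= C(5,0)·9! - C(5,1)·8! + C(5,2)·7! - C(5,3)·6! + C(5,4)·5! - C(5,5)·4!
= 362880 - 201600 + 50400 - 7200 + 600 - 24
= 205056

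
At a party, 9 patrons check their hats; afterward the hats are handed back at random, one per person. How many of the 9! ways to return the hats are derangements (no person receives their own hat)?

133496

!9 is the nearest integer to 9!/e.
9! = 362880, and 362880/e ≈ 133496.09, so !9 = 133496.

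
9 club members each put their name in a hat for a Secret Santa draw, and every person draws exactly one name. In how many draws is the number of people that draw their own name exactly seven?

36

Pick the 7 fixed positions: C(9,7) = 36 ways.
The remaining 2 must be deranged: !2 = 1.
Total: 36 × 1 = 36.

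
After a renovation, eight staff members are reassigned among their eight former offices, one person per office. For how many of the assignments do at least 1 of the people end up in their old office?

Sum C(8,i)·!(8-i) for i = 1..8:
  i=1: C(8,1)·!7 = 8·1854 = 14832
  i=2: C(8,2)·!6 = 28·265 = 7420
  i=3: C(8,3)·!5 = 56·44 = 2464
  i=4: C(8,4)·!4 = 70·9 = 630
  i=5: C(8,5)·!3 = 56·2 = 112
  i=6: C(8,6)·!2 = 28·1 = 28
  i=7: C(8,7)·!1 = 8·0 = 0
  i=8: C(8,8)·!0 = 1·1 = 1
Total = 25487.

25487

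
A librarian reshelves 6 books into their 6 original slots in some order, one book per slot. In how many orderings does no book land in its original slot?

Use !n = (n-1)(!(n-1) + !(n-2)).
!6 = 5·(44 + 9) = 5·53 = 265

265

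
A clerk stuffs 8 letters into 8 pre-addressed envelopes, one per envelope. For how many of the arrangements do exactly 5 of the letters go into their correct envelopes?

112

Pick the 5 fixed positions: C(8,5) = 56 ways.
The other 3 form a derangement: !3 = 2.
Total: 56 × 2 = 112.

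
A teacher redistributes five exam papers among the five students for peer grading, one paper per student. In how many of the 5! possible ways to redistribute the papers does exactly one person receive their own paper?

Pick the single fixed position: C(5,1) = 5 ways.
The remaining 4 must be deranged: !4 = 9.
Total: 5 × 9 = 45.

45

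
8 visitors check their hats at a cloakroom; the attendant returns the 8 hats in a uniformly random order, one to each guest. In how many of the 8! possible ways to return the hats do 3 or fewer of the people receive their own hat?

# with exactly i fixed is C(8,i)·!(8-i); sum over i=0..3:
  i=0: C(8,0)·!8 = 1·14833 = 14833
  i=1: C(8,1)·!7 = 8·1854 = 14832
  i=2: C(8,2)·!6 = 28·265 = 7420
  i=3: C(8,3)·!5 = 56·44 = 2464
Total = 39549.

39549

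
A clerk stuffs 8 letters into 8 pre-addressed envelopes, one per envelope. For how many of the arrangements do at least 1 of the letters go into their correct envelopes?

# with exactly i fixed is C(8,i)·!(8-i); sum over i=1..8:
  i=1: C(8,1)·!7 = 8·1854 = 14832
  i=2: C(8,2)·!6 = 28·265 = 7420
  i=3: C(8,3)·!5 = 56·44 = 2464
  i=4: C(8,4)·!4 = 70·9 = 630
  i=5: C(8,5)·!3 = 56·2 = 112
  i=6: C(8,6)·!2 = 28·1 = 28
  i=7: C(8,7)·!1 = 8·0 = 0
  i=8: C(8,8)·!0 = 1·1 = 1
Total = 25487.

25487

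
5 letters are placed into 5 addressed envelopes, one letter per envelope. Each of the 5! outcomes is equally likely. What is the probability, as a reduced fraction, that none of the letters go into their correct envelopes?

11/30

Favorable outcomes: !5 = 44.
Total outcomes: 5! = 120.
Probability = 44/120 = 11/30.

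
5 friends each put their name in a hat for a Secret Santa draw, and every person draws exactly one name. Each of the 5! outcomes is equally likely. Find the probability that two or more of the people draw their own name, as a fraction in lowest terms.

31/120

Favorable outcomes: Σ_{i≥2} C(5,i)·!(5-i) = 10·2 + 10·1 + 5·0 + 1·1 = 31.
Total outcomes: 5! = 120.
Probability = 31/120 = 31/120.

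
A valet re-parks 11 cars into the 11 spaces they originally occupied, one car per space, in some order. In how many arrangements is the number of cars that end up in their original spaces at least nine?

56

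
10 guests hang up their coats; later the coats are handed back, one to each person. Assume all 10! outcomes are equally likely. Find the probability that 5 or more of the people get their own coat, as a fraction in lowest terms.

Favorable outcomes: Σ_{i≥5} C(10,i)·!(10-i) = 252·44 + 210·9 + 120·2 + 45·1 + 10·0 + 1·1 = 13264.
Total outcomes: 10! = 3628800.
Probability = 13264/3628800 = 829/226800.

829/226800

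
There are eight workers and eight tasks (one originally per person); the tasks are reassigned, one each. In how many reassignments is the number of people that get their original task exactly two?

Pick the 2 fixed positions: C(8,2) = 28 ways.
The other 6 form a derangement: !6 = 265.
Total: 28 × 265 = 7420.

7420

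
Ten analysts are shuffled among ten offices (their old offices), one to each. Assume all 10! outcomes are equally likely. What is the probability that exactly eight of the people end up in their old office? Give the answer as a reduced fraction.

1/80640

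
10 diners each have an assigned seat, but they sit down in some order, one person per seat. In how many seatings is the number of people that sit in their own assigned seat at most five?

3626624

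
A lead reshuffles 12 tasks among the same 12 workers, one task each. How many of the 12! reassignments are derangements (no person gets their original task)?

The number of derangements of 12 is !12 = Σ_{k=0}^{12} (-1)^k·12!/k!
= 12! - 12!/1! + 12!/2! - 12!/3! + 12!/4! - 12!/5! + 12!/6! - 12!/7! + 12!/8! - 12!/9! + 12!/10! - 12!/11! + 12!/12!
= 479001600 - 479001600 + 239500800 - 79833600 + 19958400 - 3991680 + 665280 - 95040 + 11880 - 1320 + 132 - 12 + 1
= 176214841

176214841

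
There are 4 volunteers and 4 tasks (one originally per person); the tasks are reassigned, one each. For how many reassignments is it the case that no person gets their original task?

The number of derangements of 4 is !4 = Σ_{k=0}^{4} (-1)^k·4!/k!
= 4! - 4!/1! + 4!/2! - 4!/3! + 4!/4!
= 24 - 24 + 12 - 4 + 1
= 9

9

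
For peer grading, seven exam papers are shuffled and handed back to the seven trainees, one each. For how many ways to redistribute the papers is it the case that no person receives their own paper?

Recurrence: !7 = 6·(!6 + !5).
!7 = 6·(265 + 44) = 6·309 = 1854

1854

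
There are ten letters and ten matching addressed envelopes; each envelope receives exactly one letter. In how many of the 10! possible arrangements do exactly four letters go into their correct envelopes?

55650

Choose which 4 of the 10 are fixed: C(10,4) = 210.
The remaining 6 must be deranged: !6 = 265.
Total: 210 × 265 = 55650.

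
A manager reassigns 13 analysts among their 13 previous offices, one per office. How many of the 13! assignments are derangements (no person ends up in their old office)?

2290792932

Recurrence: !13 = 13·!12 + (-1)^13.
!13 = 13·176214841 - 1 = 2290792932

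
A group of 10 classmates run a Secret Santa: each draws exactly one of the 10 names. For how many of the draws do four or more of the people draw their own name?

68914

# with exactly i fixed is C(10,i)·!(10-i); sum over i=4..10:
  i=4: C(10,4)·!6 = 210·265 = 55650
  i=5: C(10,5)·!5 = 252·44 = 11088
  i=6: C(10,6)·!4 = 210·9 = 1890
  i=7: C(10,7)·!3 = 120·2 = 240
  i=8: C(10,8)·!2 = 45·1 = 45
  i=9: C(10,9)·!1 = 10·0 = 0
  i=10: C(10,10)·!0 = 1·1 = 1
Total = 68914.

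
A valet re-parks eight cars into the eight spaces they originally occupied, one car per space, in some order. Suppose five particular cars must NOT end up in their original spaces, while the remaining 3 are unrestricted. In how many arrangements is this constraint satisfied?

Inclusion-exclusion on the 5 forbidden self-matches:
Σ_{j=0}^{5} (-1)^j C(5,j)(8-j)!
= C(5,0)·8! - C(5,1)·7! + C(5,2)·6! - C(5,3)·5! + C(5,4)·4! - C(5,5)·3!
= 40320 - 25200 + 7200 - 1200 + 120 - 6
= 21234

21234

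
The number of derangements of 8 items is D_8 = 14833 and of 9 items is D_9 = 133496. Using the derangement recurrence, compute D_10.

1334961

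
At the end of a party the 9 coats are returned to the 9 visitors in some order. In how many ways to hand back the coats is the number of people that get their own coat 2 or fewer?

333737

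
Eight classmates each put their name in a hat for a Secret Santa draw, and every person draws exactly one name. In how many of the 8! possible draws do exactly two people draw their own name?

7420

Pick the 2 fixed positions: C(8,2) = 28 ways.
The remaining 6 must be deranged: !6 = 265.
Total: 28 × 265 = 7420.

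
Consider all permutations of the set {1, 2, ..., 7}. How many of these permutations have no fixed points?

!7 = 7! · Σ_{k=0}^{7} (-1)^k/k!
= 7! - 7!/1! + 7!/2! - 7!/3! + 7!/4! - 7!/5! + 7!/6! - 7!/7!
= 5040 - 5040 + 2520 - 840 + 210 - 42 + 7 - 1
= 1854

1854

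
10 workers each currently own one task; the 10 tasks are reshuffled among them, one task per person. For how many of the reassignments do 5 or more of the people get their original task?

13264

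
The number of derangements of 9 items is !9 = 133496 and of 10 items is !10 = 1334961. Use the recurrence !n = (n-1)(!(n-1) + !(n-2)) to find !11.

14684570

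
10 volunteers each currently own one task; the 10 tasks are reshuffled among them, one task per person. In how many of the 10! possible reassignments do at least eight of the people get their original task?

46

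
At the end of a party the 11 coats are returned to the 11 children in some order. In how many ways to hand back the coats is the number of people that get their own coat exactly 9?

55

Pick the 9 fixed positions: C(11,9) = 55 ways.
The remaining 2 must be deranged: !2 = 1.
Total: 55 × 1 = 55.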